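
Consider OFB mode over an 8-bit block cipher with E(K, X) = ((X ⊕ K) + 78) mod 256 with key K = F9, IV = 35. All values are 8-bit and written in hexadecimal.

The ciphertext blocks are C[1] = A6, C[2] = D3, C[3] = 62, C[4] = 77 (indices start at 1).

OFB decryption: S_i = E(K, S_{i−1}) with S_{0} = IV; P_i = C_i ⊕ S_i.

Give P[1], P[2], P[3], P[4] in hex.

P[1]: S = E(K, 35) = 44; A6 ⊕ 44 = E2.
P[2]: S = E(K, 44) = 35; D3 ⊕ 35 = E6.
P[3]: S = E(K, 35) = 44; 62 ⊕ 44 = 26.
P[4]: S = E(K, 44) = 35; 77 ⊕ 35 = 42.

P[1] = E2, P[2] = E6, P[3] = 26, P[4] = 42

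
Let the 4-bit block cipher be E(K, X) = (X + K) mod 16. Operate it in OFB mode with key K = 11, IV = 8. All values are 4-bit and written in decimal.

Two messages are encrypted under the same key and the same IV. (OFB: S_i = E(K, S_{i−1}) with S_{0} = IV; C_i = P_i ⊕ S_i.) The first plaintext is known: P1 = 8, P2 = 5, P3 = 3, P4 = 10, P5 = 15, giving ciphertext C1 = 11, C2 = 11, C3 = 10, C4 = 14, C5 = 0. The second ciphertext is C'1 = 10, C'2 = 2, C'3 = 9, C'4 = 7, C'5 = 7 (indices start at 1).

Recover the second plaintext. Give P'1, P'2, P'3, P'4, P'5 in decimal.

In OFB with a reused IV, both messages share the same keystream S_i, so C_i ⊕ C'_i = P_i ⊕ P'_i and thus P'_i = P_i ⊕ C_i ⊕ C'_i.
P'1: 8 ⊕ 11 ⊕ 10 = 9.
P'2: 5 ⊕ 11 ⊕ 2 = 12.
P'3: 3 ⊕ 10 ⊕ 9 = 0.
P'4: 10 ⊕ 14 ⊕ 7 = 3.
P'5: 15 ⊕ 0 ⊕ 7 = 8.

P'1 = 9, P'2 = 12, P'3 = 0, P'4 = 3, P'5 = 8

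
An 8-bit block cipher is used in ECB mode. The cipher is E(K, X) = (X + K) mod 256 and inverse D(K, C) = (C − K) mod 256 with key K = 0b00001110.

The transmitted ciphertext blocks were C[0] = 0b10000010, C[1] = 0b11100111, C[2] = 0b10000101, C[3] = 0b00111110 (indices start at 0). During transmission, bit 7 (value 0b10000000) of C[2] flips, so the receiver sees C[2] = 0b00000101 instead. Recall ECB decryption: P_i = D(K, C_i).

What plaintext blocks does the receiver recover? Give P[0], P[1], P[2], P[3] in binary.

Only C[2] changed, to 0b00000101. In ECB, a change in C_i affects only P_i. Decrypting the received ciphertext:
P[0]: D(K, 0b10000010) = 0b01110100.
P[1]: D(K, 0b11100111) = 0b11011001.
P[2]: D(K, 0b00000101) = 0b11110111.
P[3]: D(K, 0b00111110) = 0b00110000.
Blocks that differ from the original plaintext: P[2].

P[0] = 0b01110100, P[1] = 0b11011001, P[2] = 0b11110111, P[3] = 0b00110000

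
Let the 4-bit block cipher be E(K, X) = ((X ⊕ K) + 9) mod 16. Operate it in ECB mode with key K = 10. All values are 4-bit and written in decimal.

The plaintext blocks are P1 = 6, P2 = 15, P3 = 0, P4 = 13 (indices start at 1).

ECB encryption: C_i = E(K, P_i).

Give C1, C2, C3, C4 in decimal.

C1: E(K, 6) = 5.
C2: E(K, 15) = 14.
C3: E(K, 0) = 3.
C4: E(K, 13) = 0.

C1 = 5, C2 = 14, C3 = 3, C4 = 0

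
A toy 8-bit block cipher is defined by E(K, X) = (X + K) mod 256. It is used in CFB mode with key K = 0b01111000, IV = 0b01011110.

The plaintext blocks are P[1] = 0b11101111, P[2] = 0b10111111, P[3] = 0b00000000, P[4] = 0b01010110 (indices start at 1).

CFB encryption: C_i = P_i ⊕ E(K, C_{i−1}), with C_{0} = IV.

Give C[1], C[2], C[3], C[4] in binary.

C[1]: E(K, 0b01011110) = 0b11010110; 0b11101111 ⊕ 0b11010110 = 0b00111001.
C[2]: E(K, 0b00111001) = 0b10110001; 0b10111111 ⊕ 0b10110001 = 0b00001110.
C[3]: E(K, 0b00001110) = 0b10000110; 0b00000000 ⊕ 0b10000110 = 0b10000110.
C[4]: E(K, 0b10000110) = 0b11111110; 0b01010110 ⊕ 0b11111110 = 0b10101000.

C[1] = 0b00111001, C[2] = 0b00001110, C[3] = 0b10000110, C[4] = 0b10101000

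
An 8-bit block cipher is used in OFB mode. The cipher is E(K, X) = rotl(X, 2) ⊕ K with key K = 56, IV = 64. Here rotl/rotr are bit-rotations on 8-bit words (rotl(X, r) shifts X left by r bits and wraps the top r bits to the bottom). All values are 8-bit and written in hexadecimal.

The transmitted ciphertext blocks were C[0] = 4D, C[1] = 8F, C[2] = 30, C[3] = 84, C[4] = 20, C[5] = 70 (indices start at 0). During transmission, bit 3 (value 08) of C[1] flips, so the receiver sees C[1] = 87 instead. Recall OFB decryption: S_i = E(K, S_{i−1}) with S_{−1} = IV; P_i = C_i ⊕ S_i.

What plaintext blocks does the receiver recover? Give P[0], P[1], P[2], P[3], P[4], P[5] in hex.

Only C[1] changed, to 87. In OFB, a change in C_i flips the same bit in P_i only; the keystream is unaffected. Decrypting the received ciphertext:
P[0]: S = E(K, 64) = C7; 4D ⊕ C7 = 8A.
P[1]: S = E(K, C7) = 49; 87 ⊕ 49 = CE.
P[2]: S = E(K, 49) = 73; 30 ⊕ 73 = 43.
P[3]: S = E(K, 73) = 9B; 84 ⊕ 9B = 1F.
P[4]: S = E(K, 9B) = 38; 20 ⊕ 38 = 18.
P[5]: S = E(K, 38) = B6; 70 ⊕ B6 = C6.
Blocks that differ from the original plaintext: P[1].

P[0] = 8A, P[1] = CE, P[2] = 43, P[3] = 1F, P[4] = 18, P[5] = C6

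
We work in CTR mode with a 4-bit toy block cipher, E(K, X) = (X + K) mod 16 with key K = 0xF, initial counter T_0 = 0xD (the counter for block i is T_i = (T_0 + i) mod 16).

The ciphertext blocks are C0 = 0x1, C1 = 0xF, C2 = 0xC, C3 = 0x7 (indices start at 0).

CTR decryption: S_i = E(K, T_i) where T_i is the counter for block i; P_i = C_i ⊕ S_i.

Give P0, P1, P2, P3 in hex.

P0 = 0xD, P1 = 0x2, P2 = 0x2, P3 = 0x8

P0: T = 0xD, S = E(K, T) = 0xC; 0x1 ⊕ 0xC = 0xD.
P1: T = 0xE, S = E(K, T) = 0xD; 0xF ⊕ 0xD = 0x2.
P2: T = 0xF, S = E(K, T) = 0xE; 0xC ⊕ 0xE = 0x2.
P3: T = 0x0, S = E(K, T) = 0xF; 0x7 ⊕ 0xF = 0x8.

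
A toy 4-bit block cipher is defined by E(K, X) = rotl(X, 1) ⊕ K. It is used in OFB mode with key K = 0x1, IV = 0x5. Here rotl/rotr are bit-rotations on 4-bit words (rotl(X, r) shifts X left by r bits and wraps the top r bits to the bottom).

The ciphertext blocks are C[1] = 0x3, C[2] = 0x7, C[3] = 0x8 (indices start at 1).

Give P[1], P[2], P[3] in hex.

OFB decryption: S_i = E(K, S_{i−1}) with S_{0} = IV; P_i = C_i ⊕ S_i.
P[1]: S = E(K, 0x5) = 0xB; 0x3 ⊕ 0xB = 0x8.
P[2]: S = E(K, 0xB) = 0x6; 0x7 ⊕ 0x6 = 0x1.
P[3]: S = E(K, 0x6) = 0xD; 0x8 ⊕ 0xD = 0x5.

P[1] = 0x8, P[2] = 0x1, P[3] = 0x5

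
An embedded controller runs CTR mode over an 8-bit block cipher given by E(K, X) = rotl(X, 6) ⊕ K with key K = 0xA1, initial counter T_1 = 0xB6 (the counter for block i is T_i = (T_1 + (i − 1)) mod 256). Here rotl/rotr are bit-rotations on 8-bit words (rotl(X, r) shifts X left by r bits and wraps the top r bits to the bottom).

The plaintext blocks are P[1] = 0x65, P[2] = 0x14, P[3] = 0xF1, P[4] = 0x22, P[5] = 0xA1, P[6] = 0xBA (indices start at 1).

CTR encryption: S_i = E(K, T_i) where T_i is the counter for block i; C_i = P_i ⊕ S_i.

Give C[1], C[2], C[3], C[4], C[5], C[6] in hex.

C[1]: T = 0xB6, S = E(K, T) = 0x0C; 0x65 ⊕ 0x0C = 0x69.
C[2]: T = 0xB7, S = E(K, T) = 0x4C; 0x14 ⊕ 0x4C = 0x58.
C[3]: T = 0xB8, S = E(K, T) = 0x8F; 0xF1 ⊕ 0x8F = 0x7E.
C[4]: T = 0xB9, S = E(K, T) = 0xCF; 0x22 ⊕ 0xCF = 0xED.
C[5]: T = 0xBA, S = E(K, T) = 0x0F; 0xA1 ⊕ 0x0F = 0xAE.
C[6]: T = 0xBB, S = E(K, T) = 0x4F; 0xBA ⊕ 0x4F = 0xF5.

C[1] = 0x69, C[2] = 0x58, C[3] = 0x7E, C[4] = 0xED, C[5] = 0xAE, C[6] = 0xF5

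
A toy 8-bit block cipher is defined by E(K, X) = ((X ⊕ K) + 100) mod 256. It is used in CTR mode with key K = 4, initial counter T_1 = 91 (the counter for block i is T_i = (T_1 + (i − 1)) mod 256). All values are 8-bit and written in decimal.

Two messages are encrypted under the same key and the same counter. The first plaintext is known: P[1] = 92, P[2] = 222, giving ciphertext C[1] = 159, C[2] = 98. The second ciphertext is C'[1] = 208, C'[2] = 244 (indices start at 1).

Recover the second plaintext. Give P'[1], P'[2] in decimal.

In CTR with a reused counter, both messages share the same keystream S_i, so C_i ⊕ C'_i = P_i ⊕ P'_i and thus P'_i = P_i ⊕ C_i ⊕ C'_i.
P'[1]: 92 ⊕ 159 ⊕ 208 = 19.
P'[2]: 222 ⊕ 98 ⊕ 244 = 72.

P'[1] = 19, P'[2] = 72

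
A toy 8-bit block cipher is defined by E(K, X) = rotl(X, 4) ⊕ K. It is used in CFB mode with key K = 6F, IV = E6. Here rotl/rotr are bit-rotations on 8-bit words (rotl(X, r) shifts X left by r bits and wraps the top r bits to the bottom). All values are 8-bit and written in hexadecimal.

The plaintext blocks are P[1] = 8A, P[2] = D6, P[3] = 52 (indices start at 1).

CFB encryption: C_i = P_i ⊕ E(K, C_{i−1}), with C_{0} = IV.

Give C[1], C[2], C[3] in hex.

C[1] = 8B, C[2] = 01, C[3] = 2D

C[1]: E(K, E6) = 01; 8A ⊕ 01 = 8B.
C[2]: E(K, 8B) = D7; D6 ⊕ D7 = 01.
C[3]: E(K, 01) = 7F; 52 ⊕ 7F = 2D.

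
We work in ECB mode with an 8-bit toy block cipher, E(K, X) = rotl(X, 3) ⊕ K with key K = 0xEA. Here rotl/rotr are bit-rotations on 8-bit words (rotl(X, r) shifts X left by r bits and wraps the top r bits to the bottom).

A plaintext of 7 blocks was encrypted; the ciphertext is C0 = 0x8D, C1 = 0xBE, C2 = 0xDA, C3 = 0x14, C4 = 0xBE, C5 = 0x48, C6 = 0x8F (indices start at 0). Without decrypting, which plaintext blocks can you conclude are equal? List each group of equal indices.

ECB encrypts each block independently with the same key, so equal ciphertext blocks imply equal plaintext blocks.
C1 = C4 = 0xBE, so P1 = P4.

P1 = P4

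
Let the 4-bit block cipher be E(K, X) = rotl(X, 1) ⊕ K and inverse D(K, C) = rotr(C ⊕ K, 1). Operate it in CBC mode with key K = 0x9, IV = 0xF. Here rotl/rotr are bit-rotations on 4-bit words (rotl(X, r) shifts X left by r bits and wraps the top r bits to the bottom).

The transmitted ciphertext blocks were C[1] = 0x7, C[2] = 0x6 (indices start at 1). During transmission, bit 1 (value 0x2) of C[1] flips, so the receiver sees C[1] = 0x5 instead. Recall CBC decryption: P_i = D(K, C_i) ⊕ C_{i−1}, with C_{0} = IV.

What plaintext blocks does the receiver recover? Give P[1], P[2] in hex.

Only C[1] changed, to 0x5. In CBC, a change in C_i garbles P_i and flips the same bit in P_{i+1}. Decrypting the received ciphertext:
P[1]: D(K, 0x5) = 0x6; 0x6 ⊕ 0xF = 0x9.
P[2]: D(K, 0x6) = 0xF; 0xF ⊕ 0x5 = 0xA.
Blocks that differ from the original plaintext: P[1], P[2].

P[1] = 0x9, P[2] = 0xA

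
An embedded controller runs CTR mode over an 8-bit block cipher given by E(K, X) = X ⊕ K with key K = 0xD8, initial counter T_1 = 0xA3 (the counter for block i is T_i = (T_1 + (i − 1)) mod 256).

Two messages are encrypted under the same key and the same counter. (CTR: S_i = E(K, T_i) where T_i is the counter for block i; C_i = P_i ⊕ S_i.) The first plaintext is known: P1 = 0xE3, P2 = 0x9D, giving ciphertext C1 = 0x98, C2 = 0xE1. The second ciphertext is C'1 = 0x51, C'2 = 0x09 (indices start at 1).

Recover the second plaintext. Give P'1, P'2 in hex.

In CTR with a reused counter, both messages share the same keystream S_i, so C_i ⊕ C'_i = P_i ⊕ P'_i and thus P'_i = P_i ⊕ C_i ⊕ C'_i.
P'1: 0xE3 ⊕ 0x98 ⊕ 0x51 = 0x2A.
P'2: 0x9D ⊕ 0xE1 ⊕ 0x09 = 0x75.

P'1 = 0x2A, P'2 = 0x75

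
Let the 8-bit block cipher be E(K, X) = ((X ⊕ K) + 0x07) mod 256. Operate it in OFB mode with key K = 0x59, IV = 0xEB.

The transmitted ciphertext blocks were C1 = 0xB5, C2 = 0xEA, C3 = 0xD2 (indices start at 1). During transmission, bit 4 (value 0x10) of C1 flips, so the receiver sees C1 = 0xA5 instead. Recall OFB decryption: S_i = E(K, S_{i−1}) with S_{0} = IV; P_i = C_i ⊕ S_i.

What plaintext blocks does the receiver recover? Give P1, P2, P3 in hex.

Only C1 changed, to 0xA5. In OFB, a change in C_i flips the same bit in P_i only; the keystream is unaffected. Decrypting the received ciphertext:
P1: S = E(K, 0xEB) = 0xB9; 0xA5 ⊕ 0xB9 = 0x1C.
P2: S = E(K, 0xB9) = 0xE7; 0xEA ⊕ 0xE7 = 0x0D.
P3: S = E(K, 0xE7) = 0xC5; 0xD2 ⊕ 0xC5 = 0x17.
Blocks that differ from the original plaintext: P1.

P1 = 0x1C, P2 = 0x0D, P3 = 0x17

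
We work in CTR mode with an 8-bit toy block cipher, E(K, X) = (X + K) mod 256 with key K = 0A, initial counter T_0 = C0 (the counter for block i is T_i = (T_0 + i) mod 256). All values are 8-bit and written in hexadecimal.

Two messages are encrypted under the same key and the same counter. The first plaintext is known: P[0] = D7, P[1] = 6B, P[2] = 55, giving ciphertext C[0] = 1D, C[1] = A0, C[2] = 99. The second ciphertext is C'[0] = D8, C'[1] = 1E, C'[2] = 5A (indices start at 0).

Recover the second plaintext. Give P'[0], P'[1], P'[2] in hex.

In CTR with a reused counter, both messages share the same keystream S_i, so C_i ⊕ C'_i = P_i ⊕ P'_i and thus P'_i = P_i ⊕ C_i ⊕ C'_i.
P'[0]: D7 ⊕ 1D ⊕ D8 = 12.
P'[1]: 6B ⊕ A0 ⊕ 1E = D5.
P'[2]: 55 ⊕ 99 ⊕ 5A = 96.

P'[0] = 12, P'[1] = D5, P'[2] = 96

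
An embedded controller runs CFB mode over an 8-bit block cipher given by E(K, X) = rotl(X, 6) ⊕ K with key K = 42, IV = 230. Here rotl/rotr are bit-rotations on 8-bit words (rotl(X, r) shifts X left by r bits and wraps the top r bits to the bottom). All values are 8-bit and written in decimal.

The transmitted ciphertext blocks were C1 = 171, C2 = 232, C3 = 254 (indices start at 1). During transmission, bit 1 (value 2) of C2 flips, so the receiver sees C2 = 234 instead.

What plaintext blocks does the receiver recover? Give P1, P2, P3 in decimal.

CFB decryption: P_i = C_i ⊕ E(K, C_{i−1}), with C_{0} = IV.
Only C2 changed, to 234. In CFB, a change in C_i flips the same bit in P_i and garbles P_{i+1}. Decrypting the received ciphertext:
P1: E(K, 230) = 147; 171 ⊕ 147 = 56.
P2: E(K, 171) = 192; 234 ⊕ 192 = 42.
P3: E(K, 234) = 144; 254 ⊕ 144 = 110.
Blocks that differ from the original plaintext: P2, P3.

P1 = 56, P2 = 42, P3 = 110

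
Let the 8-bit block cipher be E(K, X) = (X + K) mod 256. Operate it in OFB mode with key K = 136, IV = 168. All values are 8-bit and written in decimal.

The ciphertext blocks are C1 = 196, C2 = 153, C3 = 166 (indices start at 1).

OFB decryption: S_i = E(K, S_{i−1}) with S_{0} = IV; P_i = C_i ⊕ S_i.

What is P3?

P3 = 230

P1: S = E(K, 168) = 48; 196 ⊕ 48 = 244.
P2: S = E(K, 48) = 184; 153 ⊕ 184 = 33.
P3: S = E(K, 184) = 64; 166 ⊕ 64 = 230.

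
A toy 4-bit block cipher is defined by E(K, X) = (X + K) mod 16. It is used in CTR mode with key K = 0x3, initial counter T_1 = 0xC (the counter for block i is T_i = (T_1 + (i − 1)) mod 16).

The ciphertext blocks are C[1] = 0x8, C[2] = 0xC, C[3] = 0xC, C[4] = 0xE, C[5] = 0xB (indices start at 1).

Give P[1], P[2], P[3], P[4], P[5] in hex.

CTR decryption: S_i = E(K, T_i) where T_i is the counter for block i; P_i = C_i ⊕ S_i.
P[1]: T = 0xC, S = E(K, T) = 0xF; 0x8 ⊕ 0xF = 0x7.
P[2]: T = 0xD, S = E(K, T) = 0x0; 0xC ⊕ 0x0 = 0xC.
P[3]: T = 0xE, S = E(K, T) = 0x1; 0xC ⊕ 0x1 = 0xD.
P[4]: T = 0xF, S = E(K, T) = 0x2; 0xE ⊕ 0x2 = 0xC.
P[5]: T = 0x0, S = E(K, T) = 0x3; 0xB ⊕ 0x3 = 0x8.

P[1] = 0x7, P[2] = 0xC, P[3] = 0xD, P[4] = 0xC, P[5] = 0x8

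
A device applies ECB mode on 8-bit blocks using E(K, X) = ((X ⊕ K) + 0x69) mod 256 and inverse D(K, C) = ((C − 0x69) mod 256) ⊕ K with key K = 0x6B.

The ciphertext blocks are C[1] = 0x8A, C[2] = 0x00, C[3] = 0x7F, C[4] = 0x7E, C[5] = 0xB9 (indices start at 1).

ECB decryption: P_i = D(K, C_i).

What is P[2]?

P[2] = 0xFC

P[2]: D(K, 0x00) = 0xFC.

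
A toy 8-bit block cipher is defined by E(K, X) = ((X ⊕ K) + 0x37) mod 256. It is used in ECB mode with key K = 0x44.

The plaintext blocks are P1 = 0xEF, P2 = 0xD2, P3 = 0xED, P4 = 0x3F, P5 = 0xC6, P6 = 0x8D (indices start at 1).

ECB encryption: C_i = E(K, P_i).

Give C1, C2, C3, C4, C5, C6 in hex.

C1: E(K, 0xEF) = 0xE2.
C2: E(K, 0xD2) = 0xCD.
C3: E(K, 0xED) = 0xE0.
C4: E(K, 0x3F) = 0xB2.
C5: E(K, 0xC6) = 0xB9.
C6: E(K, 0x8D) = 0x00.

C1 = 0xE2, C2 = 0xCD, C3 = 0xE0, C4 = 0xB2, C5 = 0xB9, C6 = 0x00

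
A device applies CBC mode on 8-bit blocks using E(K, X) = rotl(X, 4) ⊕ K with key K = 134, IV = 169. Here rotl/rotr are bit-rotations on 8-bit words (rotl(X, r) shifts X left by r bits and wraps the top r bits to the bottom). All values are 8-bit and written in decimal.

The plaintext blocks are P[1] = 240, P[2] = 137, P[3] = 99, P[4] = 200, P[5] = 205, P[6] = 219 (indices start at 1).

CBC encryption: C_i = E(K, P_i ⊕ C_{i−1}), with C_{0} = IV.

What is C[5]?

C[1]: P[1] ⊕ 169 = 89; E(K, 89) = 19.
C[2]: P[2] ⊕ 19 = 154; E(K, 154) = 47.
C[3]: P[3] ⊕ 47 = 76; E(K, 76) = 66.
C[4]: P[4] ⊕ 66 = 138; E(K, 138) = 46.
C[5]: P[5] ⊕ 46 = 227; E(K, 227) = 184.

C[5] = 184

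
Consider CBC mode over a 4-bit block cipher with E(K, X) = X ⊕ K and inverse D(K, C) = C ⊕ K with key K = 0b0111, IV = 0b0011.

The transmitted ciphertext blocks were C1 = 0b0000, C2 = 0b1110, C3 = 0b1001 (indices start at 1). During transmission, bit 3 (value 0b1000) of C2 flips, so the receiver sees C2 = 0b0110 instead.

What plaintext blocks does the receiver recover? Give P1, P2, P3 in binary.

P1 = 0b0100, P2 = 0b0001, P3 = 0b1000

CBC decryption: P_i = D(K, C_i) ⊕ C_{i−1}, with C_{0} = IV.
Only C2 changed, to 0b0110. In CBC, a change in C_i garbles P_i and flips the same bit in P_{i+1}. Decrypting the received ciphertext:
P1: D(K, 0b0000) = 0b0111; 0b0111 ⊕ 0b0011 = 0b0100.
P2: D(K, 0b0110) = 0b0001; 0b0001 ⊕ 0b0000 = 0b0001.
P3: D(K, 0b1001) = 0b1110; 0b1110 ⊕ 0b0110 = 0b1000.
Blocks that differ from the original plaintext: P2, P3.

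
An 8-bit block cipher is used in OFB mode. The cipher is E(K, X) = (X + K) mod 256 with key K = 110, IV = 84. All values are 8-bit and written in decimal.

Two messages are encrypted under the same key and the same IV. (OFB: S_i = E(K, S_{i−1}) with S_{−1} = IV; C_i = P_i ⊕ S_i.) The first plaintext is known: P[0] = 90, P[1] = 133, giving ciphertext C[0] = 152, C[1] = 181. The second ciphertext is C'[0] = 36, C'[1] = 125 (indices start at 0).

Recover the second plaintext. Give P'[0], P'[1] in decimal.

In OFB with a reused IV, both messages share the same keystream S_i, so C_i ⊕ C'_i = P_i ⊕ P'_i and thus P'_i = P_i ⊕ C_i ⊕ C'_i.
P'[0]: 90 ⊕ 152 ⊕ 36 = 230.
P'[1]: 133 ⊕ 181 ⊕ 125 = 77.

P'[0] = 230, P'[1] = 77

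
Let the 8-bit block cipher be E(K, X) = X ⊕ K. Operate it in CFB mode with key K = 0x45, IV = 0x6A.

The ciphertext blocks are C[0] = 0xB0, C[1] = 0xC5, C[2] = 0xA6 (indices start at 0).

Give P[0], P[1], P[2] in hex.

CFB decryption: P_i = C_i ⊕ E(K, C_{i−1}), with C_{−1} = IV.
P[0]: E(K, 0x6A) = 0x2F; 0xB0 ⊕ 0x2F = 0x9F.
P[1]: E(K, 0xB0) = 0xF5; 0xC5 ⊕ 0xF5 = 0x30.
P[2]: E(K, 0xC5) = 0x80; 0xA6 ⊕ 0x80 = 0x26.

P[0] = 0x9F, P[1] = 0x30, P[2] = 0x26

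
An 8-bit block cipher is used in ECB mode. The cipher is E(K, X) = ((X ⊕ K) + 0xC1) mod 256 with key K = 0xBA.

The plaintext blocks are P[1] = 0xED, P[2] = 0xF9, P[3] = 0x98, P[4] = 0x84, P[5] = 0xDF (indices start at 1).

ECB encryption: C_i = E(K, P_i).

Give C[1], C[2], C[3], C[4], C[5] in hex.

C[1] = 0x18, C[2] = 0x04, C[3] = 0xE3, C[4] = 0xFF, C[5] = 0x26

C[1]: E(K, 0xED) = 0x18.
C[2]: E(K, 0xF9) = 0x04.
C[3]: E(K, 0x98) = 0xE3.
C[4]: E(K, 0x84) = 0xFF.
C[5]: E(K, 0xDF) = 0x26.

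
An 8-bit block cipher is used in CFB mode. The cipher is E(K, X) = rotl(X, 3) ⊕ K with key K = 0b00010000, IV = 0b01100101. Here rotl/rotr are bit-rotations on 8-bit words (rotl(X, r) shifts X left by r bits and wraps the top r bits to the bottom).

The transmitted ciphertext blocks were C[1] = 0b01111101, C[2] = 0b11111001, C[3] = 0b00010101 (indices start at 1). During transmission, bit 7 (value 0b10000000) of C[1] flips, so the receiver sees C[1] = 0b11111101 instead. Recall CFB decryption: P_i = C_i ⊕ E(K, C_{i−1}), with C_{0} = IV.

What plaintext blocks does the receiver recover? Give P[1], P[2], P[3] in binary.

Only C[1] changed, to 0b11111101. In CFB, a change in C_i flips the same bit in P_i and garbles P_{i+1}. Decrypting the received ciphertext:
P[1]: E(K, 0b01100101) = 0b00111011; 0b11111101 ⊕ 0b00111011 = 0b11000110.
P[2]: E(K, 0b11111101) = 0b11111111; 0b11111001 ⊕ 0b11111111 = 0b00000110.
P[3]: E(K, 0b11111001) = 0b11011111; 0b00010101 ⊕ 0b11011111 = 0b11001010.
Blocks that differ from the original plaintext: P[1], P[2].

P[1] = 0b11000110, P[2] = 0b00000110, P[3] = 0b11001010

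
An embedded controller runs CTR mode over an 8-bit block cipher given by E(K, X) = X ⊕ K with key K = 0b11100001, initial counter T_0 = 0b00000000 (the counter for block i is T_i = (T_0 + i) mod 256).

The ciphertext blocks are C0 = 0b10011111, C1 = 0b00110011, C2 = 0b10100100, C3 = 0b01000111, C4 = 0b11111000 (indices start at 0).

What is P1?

P1 = 0b11010011

CTR decryption: S_i = E(K, T_i) where T_i is the counter for block i; P_i = C_i ⊕ S_i.
P1: T = 0b00000001, S = E(K, T) = 0b11100000; 0b00110011 ⊕ 0b11100000 = 0b11010011.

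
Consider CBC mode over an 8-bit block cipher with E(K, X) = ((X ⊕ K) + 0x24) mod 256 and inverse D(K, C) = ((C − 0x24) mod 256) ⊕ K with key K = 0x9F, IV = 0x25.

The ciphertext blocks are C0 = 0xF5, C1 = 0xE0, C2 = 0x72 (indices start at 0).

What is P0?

P0 = 0x6B

CBC decryption: P_i = D(K, C_i) ⊕ C_{i−1}, with C_{−1} = IV.
P0: D(K, 0xF5) = 0x4E; 0x4E ⊕ 0x25 = 0x6B.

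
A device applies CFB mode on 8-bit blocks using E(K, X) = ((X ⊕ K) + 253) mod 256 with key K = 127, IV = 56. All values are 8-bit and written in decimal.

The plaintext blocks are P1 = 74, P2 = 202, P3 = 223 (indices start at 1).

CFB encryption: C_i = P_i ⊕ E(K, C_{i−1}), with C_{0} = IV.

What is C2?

C1: E(K, 56) = 68; 74 ⊕ 68 = 14.
C2: E(K, 14) = 110; 202 ⊕ 110 = 164.

C2 = 164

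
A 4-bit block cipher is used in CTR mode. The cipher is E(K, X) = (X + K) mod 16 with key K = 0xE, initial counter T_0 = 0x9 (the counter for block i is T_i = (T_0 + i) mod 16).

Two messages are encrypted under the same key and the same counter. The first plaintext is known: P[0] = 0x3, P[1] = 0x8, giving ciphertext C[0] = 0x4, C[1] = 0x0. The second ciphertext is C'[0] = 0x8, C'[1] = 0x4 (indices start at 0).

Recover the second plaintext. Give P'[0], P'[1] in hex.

In CTR with a reused counter, both messages share the same keystream S_i, so C_i ⊕ C'_i = P_i ⊕ P'_i and thus P'_i = P_i ⊕ C_i ⊕ C'_i.
P'[0]: 0x3 ⊕ 0x4 ⊕ 0x8 = 0xF.
P'[1]: 0x8 ⊕ 0x0 ⊕ 0x4 = 0xC.

P'[0] = 0xF, P'[1] = 0xC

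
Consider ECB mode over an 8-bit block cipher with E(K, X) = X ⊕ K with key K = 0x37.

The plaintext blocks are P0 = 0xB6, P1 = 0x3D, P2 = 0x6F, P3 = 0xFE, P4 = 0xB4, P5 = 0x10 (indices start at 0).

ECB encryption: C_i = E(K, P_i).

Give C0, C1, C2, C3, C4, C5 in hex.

C0 = 0x81, C1 = 0x0A, C2 = 0x58, C3 = 0xC9, C4 = 0x83, C5 = 0x27

C0: E(K, 0xB6) = 0x81.
C1: E(K, 0x3D) = 0x0A.
C2: E(K, 0x6F) = 0x58.
C3: E(K, 0xFE) = 0xC9.
C4: E(K, 0xB4) = 0x83.
C5: E(K, 0x10) = 0x27.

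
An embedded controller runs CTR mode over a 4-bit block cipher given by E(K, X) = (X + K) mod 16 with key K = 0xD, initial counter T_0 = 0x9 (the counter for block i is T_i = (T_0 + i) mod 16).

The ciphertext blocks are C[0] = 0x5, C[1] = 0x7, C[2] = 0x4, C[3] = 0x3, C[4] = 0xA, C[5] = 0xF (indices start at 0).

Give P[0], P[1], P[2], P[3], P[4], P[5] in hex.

CTR decryption: S_i = E(K, T_i) where T_i is the counter for block i; P_i = C_i ⊕ S_i.
P[0]: T = 0x9, S = E(K, T) = 0x6; 0x5 ⊕ 0x6 = 0x3.
P[1]: T = 0xA, S = E(K, T) = 0x7; 0x7 ⊕ 0x7 = 0x0.
P[2]: T = 0xB, S = E(K, T) = 0x8; 0x4 ⊕ 0x8 = 0xC.
P[3]: T = 0xC, S = E(K, T) = 0x9; 0x3 ⊕ 0x9 = 0xA.
P[4]: T = 0xD, S = E(K, T) = 0xA; 0xA ⊕ 0xA = 0x0.
P[5]: T = 0xE, S = E(K, T) = 0xB; 0xF ⊕ 0xB = 0x4.

P[0] = 0x3, P[1] = 0x0, P[2] = 0xC, P[3] = 0xA, P[4] = 0x0, P[5] = 0x4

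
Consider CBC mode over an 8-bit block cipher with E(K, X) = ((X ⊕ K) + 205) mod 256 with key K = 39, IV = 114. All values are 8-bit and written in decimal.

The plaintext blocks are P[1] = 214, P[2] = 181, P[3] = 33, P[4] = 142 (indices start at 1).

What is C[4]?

C[4] = 204

CBC encryption: C_i = E(K, P_i ⊕ C_{i−1}), with C_{0} = IV.
C[1]: P[1] ⊕ 114 = 164; E(K, 164) = 80.
C[2]: P[2] ⊕ 80 = 229; E(K, 229) = 143.
C[3]: P[3] ⊕ 143 = 174; E(K, 174) = 86.
C[4]: P[4] ⊕ 86 = 216; E(K, 216) = 204.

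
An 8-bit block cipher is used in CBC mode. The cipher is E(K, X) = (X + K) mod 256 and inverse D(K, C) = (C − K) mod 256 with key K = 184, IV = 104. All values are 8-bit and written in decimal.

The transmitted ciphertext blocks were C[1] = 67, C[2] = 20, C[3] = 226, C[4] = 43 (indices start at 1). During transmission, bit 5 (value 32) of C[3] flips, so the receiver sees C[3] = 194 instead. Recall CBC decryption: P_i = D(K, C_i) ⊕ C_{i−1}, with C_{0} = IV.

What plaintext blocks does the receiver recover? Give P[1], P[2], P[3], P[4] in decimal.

P[1] = 227, P[2] = 31, P[3] = 30, P[4] = 177

Only C[3] changed, to 194. In CBC, a change in C_i garbles P_i and flips the same bit in P_{i+1}. Decrypting the received ciphertext:
P[1]: D(K, 67) = 139; 139 ⊕ 104 = 227.
P[2]: D(K, 20) = 92; 92 ⊕ 67 = 31.
P[3]: D(K, 194) = 10; 10 ⊕ 20 = 30.
P[4]: D(K, 43) = 115; 115 ⊕ 194 = 177.
Blocks that differ from the original plaintext: P[3], P[4].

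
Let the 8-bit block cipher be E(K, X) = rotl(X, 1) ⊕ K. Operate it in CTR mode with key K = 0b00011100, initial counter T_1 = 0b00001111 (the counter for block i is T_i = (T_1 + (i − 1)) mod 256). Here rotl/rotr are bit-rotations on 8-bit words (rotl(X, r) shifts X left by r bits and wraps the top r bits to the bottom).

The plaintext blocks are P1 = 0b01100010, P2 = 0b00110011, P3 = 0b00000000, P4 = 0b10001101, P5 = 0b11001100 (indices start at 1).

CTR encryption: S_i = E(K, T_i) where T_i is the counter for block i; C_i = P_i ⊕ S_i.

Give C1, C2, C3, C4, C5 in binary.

C1: T = 0b00001111, S = E(K, T) = 0b00000010; 0b01100010 ⊕ 0b00000010 = 0b01100000.
C2: T = 0b00010000, S = E(K, T) = 0b00111100; 0b00110011 ⊕ 0b00111100 = 0b00001111.
C3: T = 0b00010001, S = E(K, T) = 0b00111110; 0b00000000 ⊕ 0b00111110 = 0b00111110.
C4: T = 0b00010010, S = E(K, T) = 0b00111000; 0b10001101 ⊕ 0b00111000 = 0b10110101.
C5: T = 0b00010011, S = E(K, T) = 0b00111010; 0b11001100 ⊕ 0b00111010 = 0b11110110.

C1 = 0b01100000, C2 = 0b00001111, C3 = 0b00111110, C4 = 0b10110101, C5 = 0b11110110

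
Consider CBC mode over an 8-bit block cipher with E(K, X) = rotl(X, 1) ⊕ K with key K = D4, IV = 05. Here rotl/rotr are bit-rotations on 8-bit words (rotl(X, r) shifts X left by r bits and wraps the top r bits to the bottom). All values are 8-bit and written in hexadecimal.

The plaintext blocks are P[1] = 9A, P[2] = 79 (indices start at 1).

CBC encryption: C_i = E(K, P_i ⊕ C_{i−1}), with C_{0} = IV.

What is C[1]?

C[1] = EB

C[1]: P[1] ⊕ 05 = 9F; E(K, 9F) = EB.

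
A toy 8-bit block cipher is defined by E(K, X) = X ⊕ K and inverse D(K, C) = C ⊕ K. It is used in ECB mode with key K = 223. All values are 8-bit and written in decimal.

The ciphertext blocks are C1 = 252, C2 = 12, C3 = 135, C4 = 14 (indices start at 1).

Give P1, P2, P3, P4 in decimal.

P1 = 35, P2 = 211, P3 = 88, P4 = 209

ECB decryption: P_i = D(K, C_i).
P1: D(K, 252) = 35.
P2: D(K, 12) = 211.
P3: D(K, 135) = 88.
P4: D(K, 14) = 209.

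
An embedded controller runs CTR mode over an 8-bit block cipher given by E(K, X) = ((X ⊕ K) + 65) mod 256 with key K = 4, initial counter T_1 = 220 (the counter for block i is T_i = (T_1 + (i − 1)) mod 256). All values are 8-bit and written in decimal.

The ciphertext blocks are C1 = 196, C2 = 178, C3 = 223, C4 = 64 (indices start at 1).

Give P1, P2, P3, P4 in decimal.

CTR decryption: S_i = E(K, T_i) where T_i is the counter for block i; P_i = C_i ⊕ S_i.
P1: T = 220, S = E(K, T) = 25; 196 ⊕ 25 = 221.
P2: T = 221, S = E(K, T) = 26; 178 ⊕ 26 = 168.
P3: T = 222, S = E(K, T) = 27; 223 ⊕ 27 = 196.
P4: T = 223, S = E(K, T) = 28; 64 ⊕ 28 = 92.

P1 = 221, P2 = 168, P3 = 196, P4 = 92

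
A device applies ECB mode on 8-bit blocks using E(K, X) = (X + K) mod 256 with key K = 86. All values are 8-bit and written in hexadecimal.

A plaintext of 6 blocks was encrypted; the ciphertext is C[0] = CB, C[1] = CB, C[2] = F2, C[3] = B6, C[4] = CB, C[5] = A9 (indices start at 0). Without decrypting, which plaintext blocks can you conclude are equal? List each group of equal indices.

P[0] = P[1] = P[4]

ECB encrypts each block independently with the same key, so equal ciphertext blocks imply equal plaintext blocks.
C[0] = C[1] = C[4] = CB, so P[0] = P[1] = P[4].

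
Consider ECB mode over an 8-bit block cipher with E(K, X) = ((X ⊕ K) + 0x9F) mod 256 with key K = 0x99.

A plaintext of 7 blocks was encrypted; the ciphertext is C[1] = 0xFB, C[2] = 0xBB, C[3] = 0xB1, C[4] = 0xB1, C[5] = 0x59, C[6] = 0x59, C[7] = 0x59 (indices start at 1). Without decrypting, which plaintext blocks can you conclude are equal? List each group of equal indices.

ECB encrypts each block independently with the same key, so equal ciphertext blocks imply equal plaintext blocks.
C[3] = C[4] = 0xB1, so P[3] = P[4].
C[5] = C[6] = C[7] = 0x59, so P[5] = P[6] = P[7].

P[3] = P[4]; P[5] = P[6] = P[7]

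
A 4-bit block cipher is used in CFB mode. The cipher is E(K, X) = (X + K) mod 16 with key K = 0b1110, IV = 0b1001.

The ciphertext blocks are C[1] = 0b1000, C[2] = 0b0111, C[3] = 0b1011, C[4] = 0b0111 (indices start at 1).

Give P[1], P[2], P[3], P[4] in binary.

CFB decryption: P_i = C_i ⊕ E(K, C_{i−1}), with C_{0} = IV.
P[1]: E(K, 0b1001) = 0b0111; 0b1000 ⊕ 0b0111 = 0b1111.
P[2]: E(K, 0b1000) = 0b0110; 0b0111 ⊕ 0b0110 = 0b0001.
P[3]: E(K, 0b0111) = 0b0101; 0b1011 ⊕ 0b0101 = 0b1110.
P[4]: E(K, 0b1011) = 0b1001; 0b0111 ⊕ 0b1001 = 0b1110.

P[1] = 0b1111, P[2] = 0b0001, P[3] = 0b1110, P[4] = 0b1110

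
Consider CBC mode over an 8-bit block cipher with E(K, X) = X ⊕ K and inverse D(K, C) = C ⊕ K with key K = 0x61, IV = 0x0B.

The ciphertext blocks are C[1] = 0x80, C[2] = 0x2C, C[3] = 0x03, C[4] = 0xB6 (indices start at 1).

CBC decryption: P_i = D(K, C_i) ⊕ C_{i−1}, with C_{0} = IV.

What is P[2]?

P[2] = 0xCD

P[2]: D(K, 0x2C) = 0x4D; 0x4D ⊕ 0x80 = 0xCD.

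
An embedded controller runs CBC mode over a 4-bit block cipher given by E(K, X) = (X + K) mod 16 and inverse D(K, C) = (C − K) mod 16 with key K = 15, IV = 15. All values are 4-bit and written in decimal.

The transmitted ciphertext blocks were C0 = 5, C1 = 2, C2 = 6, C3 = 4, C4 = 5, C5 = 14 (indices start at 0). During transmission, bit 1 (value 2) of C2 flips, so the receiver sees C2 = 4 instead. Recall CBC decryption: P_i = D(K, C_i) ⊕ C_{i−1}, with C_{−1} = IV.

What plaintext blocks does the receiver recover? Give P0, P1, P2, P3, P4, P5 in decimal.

Only C2 changed, to 4. In CBC, a change in C_i garbles P_i and flips the same bit in P_{i+1}. Decrypting the received ciphertext:
P0: D(K, 5) = 6; 6 ⊕ 15 = 9.
P1: D(K, 2) = 3; 3 ⊕ 5 = 6.
P2: D(K, 4) = 5; 5 ⊕ 2 = 7.
P3: D(K, 4) = 5; 5 ⊕ 4 = 1.
P4: D(K, 5) = 6; 6 ⊕ 4 = 2.
P5: D(K, 14) = 15; 15 ⊕ 5 = 10.
Blocks that differ from the original plaintext: P2, P3.

P0 = 9, P1 = 6, P2 = 7, P3 = 1, P4 = 2, P5 = 10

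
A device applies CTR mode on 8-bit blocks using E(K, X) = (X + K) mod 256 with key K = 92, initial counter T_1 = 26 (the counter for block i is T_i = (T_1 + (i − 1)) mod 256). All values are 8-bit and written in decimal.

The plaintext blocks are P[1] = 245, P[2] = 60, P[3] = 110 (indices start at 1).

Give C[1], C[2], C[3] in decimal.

CTR encryption: S_i = E(K, T_i) where T_i is the counter for block i; C_i = P_i ⊕ S_i.
C[1]: T = 26, S = E(K, T) = 118; 245 ⊕ 118 = 131.
C[2]: T = 27, S = E(K, T) = 119; 60 ⊕ 119 = 75.
C[3]: T = 28, S = E(K, T) = 120; 110 ⊕ 120 = 22.

C[1] = 131, C[2] = 75, C[3] = 22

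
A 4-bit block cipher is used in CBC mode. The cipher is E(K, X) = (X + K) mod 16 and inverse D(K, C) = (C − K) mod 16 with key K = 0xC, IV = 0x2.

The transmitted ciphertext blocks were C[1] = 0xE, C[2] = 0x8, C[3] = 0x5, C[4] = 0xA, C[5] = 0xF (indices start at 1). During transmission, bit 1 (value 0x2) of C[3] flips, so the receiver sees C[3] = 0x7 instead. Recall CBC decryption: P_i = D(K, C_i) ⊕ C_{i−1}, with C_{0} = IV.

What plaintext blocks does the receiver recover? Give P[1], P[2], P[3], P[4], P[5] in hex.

Only C[3] changed, to 0x7. In CBC, a change in C_i garbles P_i and flips the same bit in P_{i+1}. Decrypting the received ciphertext:
P[1]: D(K, 0xE) = 0x2; 0x2 ⊕ 0x2 = 0x0.
P[2]: D(K, 0x8) = 0xC; 0xC ⊕ 0xE = 0x2.
P[3]: D(K, 0x7) = 0xB; 0xB ⊕ 0x8 = 0x3.
P[4]: D(K, 0xA) = 0xE; 0xE ⊕ 0x7 = 0x9.
P[5]: D(K, 0xF) = 0x3; 0x3 ⊕ 0xA = 0x9.
Blocks that differ from the original plaintext: P[3], P[4].

P[1] = 0x0, P[2] = 0x2, P[3] = 0x3, P[4] = 0x9, P[5] = 0x9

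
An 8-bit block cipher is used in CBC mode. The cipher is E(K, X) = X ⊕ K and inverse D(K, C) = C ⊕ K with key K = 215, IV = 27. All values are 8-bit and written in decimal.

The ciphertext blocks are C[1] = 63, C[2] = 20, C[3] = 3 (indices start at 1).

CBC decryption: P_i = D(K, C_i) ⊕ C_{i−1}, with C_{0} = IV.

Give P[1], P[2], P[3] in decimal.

P[1] = 243, P[2] = 252, P[3] = 192

P[1]: D(K, 63) = 232; 232 ⊕ 27 = 243.
P[2]: D(K, 20) = 195; 195 ⊕ 63 = 252.
P[3]: D(K, 3) = 212; 212 ⊕ 20 = 192.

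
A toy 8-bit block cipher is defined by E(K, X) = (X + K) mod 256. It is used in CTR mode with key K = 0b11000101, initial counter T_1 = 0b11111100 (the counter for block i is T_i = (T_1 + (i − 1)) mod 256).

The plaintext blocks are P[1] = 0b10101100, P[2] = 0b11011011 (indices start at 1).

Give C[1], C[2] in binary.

C[1] = 0b01101101, C[2] = 0b00011001

CTR encryption: S_i = E(K, T_i) where T_i is the counter for block i; C_i = P_i ⊕ S_i.
C[1]: T = 0b11111100, S = E(K, T) = 0b11000001; 0b10101100 ⊕ 0b11000001 = 0b01101101.
C[2]: T = 0b11111101, S = E(K, T) = 0b11000010; 0b11011011 ⊕ 0b11000010 = 0b00011001.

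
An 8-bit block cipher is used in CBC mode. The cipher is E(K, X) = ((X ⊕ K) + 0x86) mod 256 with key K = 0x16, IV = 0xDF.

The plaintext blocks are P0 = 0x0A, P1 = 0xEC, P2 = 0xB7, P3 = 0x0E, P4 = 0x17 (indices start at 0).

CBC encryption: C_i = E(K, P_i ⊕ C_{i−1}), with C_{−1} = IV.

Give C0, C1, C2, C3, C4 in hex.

C0: P0 ⊕ 0xDF = 0xD5; E(K, 0xD5) = 0x49.
C1: P1 ⊕ 0x49 = 0xA5; E(K, 0xA5) = 0x39.
C2: P2 ⊕ 0x39 = 0x8E; E(K, 0x8E) = 0x1E.
C3: P3 ⊕ 0x1E = 0x10; E(K, 0x10) = 0x8C.
C4: P4 ⊕ 0x8C = 0x9B; E(K, 0x9B) = 0x13.

C0 = 0x49, C1 = 0x39, C2 = 0x1E, C3 = 0x8C, C4 = 0x13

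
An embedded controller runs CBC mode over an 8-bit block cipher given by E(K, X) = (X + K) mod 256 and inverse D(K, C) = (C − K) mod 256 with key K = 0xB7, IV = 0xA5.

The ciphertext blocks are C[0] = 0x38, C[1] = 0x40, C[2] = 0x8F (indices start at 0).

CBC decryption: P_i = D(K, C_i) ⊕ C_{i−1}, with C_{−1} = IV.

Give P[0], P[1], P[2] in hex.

P[0] = 0x24, P[1] = 0xB1, P[2] = 0x98

P[0]: D(K, 0x38) = 0x81; 0x81 ⊕ 0xA5 = 0x24.
P[1]: D(K, 0x40) = 0x89; 0x89 ⊕ 0x38 = 0xB1.
P[2]: D(K, 0x8F) = 0xD8; 0xD8 ⊕ 0x40 = 0x98.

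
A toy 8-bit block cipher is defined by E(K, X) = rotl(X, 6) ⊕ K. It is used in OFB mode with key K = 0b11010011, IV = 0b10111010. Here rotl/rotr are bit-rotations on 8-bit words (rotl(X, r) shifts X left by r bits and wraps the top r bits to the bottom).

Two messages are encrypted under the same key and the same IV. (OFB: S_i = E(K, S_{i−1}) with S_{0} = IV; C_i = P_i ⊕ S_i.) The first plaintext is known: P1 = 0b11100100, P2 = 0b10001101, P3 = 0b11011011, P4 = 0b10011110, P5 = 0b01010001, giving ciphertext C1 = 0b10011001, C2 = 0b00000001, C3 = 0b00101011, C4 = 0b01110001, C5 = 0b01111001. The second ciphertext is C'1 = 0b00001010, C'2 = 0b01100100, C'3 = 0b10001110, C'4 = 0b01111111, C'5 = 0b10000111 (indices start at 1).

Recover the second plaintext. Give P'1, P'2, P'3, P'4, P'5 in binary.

In OFB with a reused IV, both messages share the same keystream S_i, so C_i ⊕ C'_i = P_i ⊕ P'_i and thus P'_i = P_i ⊕ C_i ⊕ C'_i.
P'1: 0b11100100 ⊕ 0b10011001 ⊕ 0b00001010 = 0b01110111.
P'2: 0b10001101 ⊕ 0b00000001 ⊕ 0b01100100 = 0b11101000.
P'3: 0b11011011 ⊕ 0b00101011 ⊕ 0b10001110 = 0b01111110.
P'4: 0b10011110 ⊕ 0b01110001 ⊕ 0b01111111 = 0b10010000.
P'5: 0b01010001 ⊕ 0b01111001 ⊕ 0b10000111 = 0b10101111.

P'1 = 0b01110111, P'2 = 0b11101000, P'3 = 0b01111110, P'4 = 0b10010000, P'5 = 0b10101111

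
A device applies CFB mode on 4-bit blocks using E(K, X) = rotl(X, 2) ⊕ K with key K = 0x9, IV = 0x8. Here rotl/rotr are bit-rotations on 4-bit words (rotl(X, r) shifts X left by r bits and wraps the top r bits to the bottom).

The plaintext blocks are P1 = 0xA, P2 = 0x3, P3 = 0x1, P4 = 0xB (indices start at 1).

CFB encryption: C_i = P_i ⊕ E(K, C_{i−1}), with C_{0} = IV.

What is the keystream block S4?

C1: E(K, 0x8) = 0xB; 0xA ⊕ 0xB = 0x1.
C2: E(K, 0x1) = 0xD; 0x3 ⊕ 0xD = 0xE.
C3: E(K, 0xE) = 0x2; 0x1 ⊕ 0x2 = 0x3.
C4: E(K, 0x3) = 0x5; 0xB ⊕ 0x5 = 0xE.
So S4 = 0x5.

0x5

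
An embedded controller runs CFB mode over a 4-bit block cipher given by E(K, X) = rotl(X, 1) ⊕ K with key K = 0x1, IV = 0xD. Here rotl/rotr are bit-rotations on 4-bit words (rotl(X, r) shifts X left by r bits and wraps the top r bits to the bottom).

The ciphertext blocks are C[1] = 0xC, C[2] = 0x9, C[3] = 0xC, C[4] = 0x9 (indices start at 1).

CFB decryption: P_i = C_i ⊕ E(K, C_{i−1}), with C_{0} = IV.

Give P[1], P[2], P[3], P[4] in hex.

P[1]: E(K, 0xD) = 0xA; 0xC ⊕ 0xA = 0x6.
P[2]: E(K, 0xC) = 0x8; 0x9 ⊕ 0x8 = 0x1.
P[3]: E(K, 0x9) = 0x2; 0xC ⊕ 0x2 = 0xE.
P[4]: E(K, 0xC) = 0x8; 0x9 ⊕ 0x8 = 0x1.

P[1] = 0x6, P[2] = 0x1, P[3] = 0xE, P[4] = 0x1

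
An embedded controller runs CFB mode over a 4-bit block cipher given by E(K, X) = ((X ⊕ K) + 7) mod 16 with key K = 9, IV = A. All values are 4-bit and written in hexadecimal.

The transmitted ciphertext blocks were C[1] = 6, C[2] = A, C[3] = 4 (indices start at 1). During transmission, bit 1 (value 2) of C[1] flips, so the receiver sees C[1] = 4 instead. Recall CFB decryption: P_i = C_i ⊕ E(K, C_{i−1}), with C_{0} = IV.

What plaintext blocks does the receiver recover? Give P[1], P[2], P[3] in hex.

Only C[1] changed, to 4. In CFB, a change in C_i flips the same bit in P_i and garbles P_{i+1}. Decrypting the received ciphertext:
P[1]: E(K, A) = A; 4 ⊕ A = E.
P[2]: E(K, 4) = 4; A ⊕ 4 = E.
P[3]: E(K, A) = A; 4 ⊕ A = E.
Blocks that differ from the original plaintext: P[1], P[2].

P[1] = E, P[2] = E, P[3] = E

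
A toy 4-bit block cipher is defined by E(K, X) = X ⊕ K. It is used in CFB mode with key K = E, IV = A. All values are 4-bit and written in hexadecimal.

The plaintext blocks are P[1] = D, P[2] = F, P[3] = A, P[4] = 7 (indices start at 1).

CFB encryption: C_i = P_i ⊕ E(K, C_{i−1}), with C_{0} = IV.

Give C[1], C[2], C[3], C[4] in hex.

C[1]: E(K, A) = 4; D ⊕ 4 = 9.
C[2]: E(K, 9) = 7; F ⊕ 7 = 8.
C[3]: E(K, 8) = 6; A ⊕ 6 = C.
C[4]: E(K, C) = 2; 7 ⊕ 2 = 5.

C[1] = 9, C[2] = 8, C[3] = C, C[4] = 5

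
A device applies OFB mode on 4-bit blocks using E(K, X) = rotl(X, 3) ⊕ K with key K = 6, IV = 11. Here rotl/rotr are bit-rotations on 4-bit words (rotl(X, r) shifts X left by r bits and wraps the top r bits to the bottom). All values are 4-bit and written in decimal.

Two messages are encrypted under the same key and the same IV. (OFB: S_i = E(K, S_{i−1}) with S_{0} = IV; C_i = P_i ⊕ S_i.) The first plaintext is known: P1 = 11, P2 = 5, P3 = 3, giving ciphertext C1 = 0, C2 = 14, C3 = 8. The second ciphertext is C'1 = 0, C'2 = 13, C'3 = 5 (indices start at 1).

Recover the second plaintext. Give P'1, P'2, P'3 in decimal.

In OFB with a reused IV, both messages share the same keystream S_i, so C_i ⊕ C'_i = P_i ⊕ P'_i and thus P'_i = P_i ⊕ C_i ⊕ C'_i.
P'1: 11 ⊕ 0 ⊕ 0 = 11.
P'2: 5 ⊕ 14 ⊕ 13 = 6.
P'3: 3 ⊕ 8 ⊕ 5 = 14.

P'1 = 11, P'2 = 6, P'3 = 14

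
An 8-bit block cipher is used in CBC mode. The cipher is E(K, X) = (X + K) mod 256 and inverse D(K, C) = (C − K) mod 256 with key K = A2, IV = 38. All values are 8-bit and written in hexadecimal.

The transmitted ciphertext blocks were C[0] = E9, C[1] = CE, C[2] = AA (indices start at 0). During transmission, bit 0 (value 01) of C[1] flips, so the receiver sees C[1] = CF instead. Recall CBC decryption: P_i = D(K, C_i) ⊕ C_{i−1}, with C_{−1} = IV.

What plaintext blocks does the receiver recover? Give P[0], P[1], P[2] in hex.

P[0] = 7F, P[1] = C4, P[2] = C7

Only C[1] changed, to CF. In CBC, a change in C_i garbles P_i and flips the same bit in P_{i+1}. Decrypting the received ciphertext:
P[0]: D(K, E9) = 47; 47 ⊕ 38 = 7F.
P[1]: D(K, CF) = 2D; 2D ⊕ E9 = C4.
P[2]: D(K, AA) = 08; 08 ⊕ CF = C7.
Blocks that differ from the original plaintext: P[1], P[2].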